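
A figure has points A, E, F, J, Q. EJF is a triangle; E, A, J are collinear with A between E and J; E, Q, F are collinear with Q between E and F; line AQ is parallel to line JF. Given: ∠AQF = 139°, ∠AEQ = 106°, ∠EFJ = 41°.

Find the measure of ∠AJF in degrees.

∠AJF = 33°

1. ∠FEJ = 106°  [A on EJ, Q on EF]
2. ∠EJF = 33°  [△EJF]
3. ∠AJF = 33°  [A on ray JE]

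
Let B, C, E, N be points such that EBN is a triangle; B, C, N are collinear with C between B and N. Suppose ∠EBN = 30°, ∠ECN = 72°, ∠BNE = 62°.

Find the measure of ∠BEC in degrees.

1. ∠CBE = 30°  [C on ray BN]
2. ∠BCE = 108°  [linear pair at C on BN]
3. ∠BEC = 42°  [△EBC]

∠BEC = 42°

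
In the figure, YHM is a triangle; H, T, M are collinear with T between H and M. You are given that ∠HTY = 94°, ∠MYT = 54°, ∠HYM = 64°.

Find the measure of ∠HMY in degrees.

1. ∠MTY = 86°  [linear pair at T on HM]
2. ∠TMY = 40°  [△YTM]
3. ∠HMY = 40°  [T on ray MH]

∠HMY = 40°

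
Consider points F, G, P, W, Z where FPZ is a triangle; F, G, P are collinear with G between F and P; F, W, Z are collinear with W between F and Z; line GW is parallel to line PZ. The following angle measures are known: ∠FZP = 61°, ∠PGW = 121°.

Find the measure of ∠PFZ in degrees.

1. ∠FWG = 61°  [GW∥PZ, corresponding at W]
2. ∠FGW = 59°  [linear pair at G on FP]
3. ∠GFW = 60°  [△FGW]
4. ∠PFZ = 60°  [G on FP, W on FZ]

∠PFZ = 60°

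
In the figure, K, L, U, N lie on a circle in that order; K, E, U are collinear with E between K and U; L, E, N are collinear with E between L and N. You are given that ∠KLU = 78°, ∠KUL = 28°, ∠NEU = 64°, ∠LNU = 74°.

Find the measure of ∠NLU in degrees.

∠NLU = 36°

1. ∠KNU = 102°  [cyclic KLUN, opposite ∠L+∠N]
2. ∠KUN = 42°  [△UEN]
3. ∠NKU = 36°  [△KUN]
4. ∠NLU = 36°  [same arc UN]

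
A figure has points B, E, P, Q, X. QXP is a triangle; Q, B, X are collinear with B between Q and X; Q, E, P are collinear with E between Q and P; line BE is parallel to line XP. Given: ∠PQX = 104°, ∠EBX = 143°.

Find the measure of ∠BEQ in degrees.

1. ∠BQE = 104°  [B on QX, E on QP]
2. ∠EBQ = 37°  [linear pair at B on QX]
3. ∠BEQ = 39°  [△QBE]

∠BEQ = 39°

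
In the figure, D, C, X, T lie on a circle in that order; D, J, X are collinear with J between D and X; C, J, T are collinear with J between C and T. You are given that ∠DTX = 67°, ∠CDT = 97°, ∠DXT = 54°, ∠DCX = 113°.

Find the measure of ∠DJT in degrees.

1. ∠TDX = 59°  [△DXT]
2. ∠DCT = 54°  [same arc DT]
3. ∠CTD = 29°  [△DCT]
4. ∠DJT = 92°  [△DJT]

∠DJT = 92°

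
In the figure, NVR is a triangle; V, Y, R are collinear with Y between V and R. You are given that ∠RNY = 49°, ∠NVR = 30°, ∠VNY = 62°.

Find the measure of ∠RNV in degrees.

∠RNV = 111°

1. ∠NVY = 30°  [Y on ray VR]
2. ∠NYV = 88°  [△NVY]
3. ∠NYR = 92°  [linear pair at Y on VR]
4. ∠NRY = 39°  [△NYR]
5. ∠NRV = 39°  [Y on ray RV]
6. ∠RNV = 111°  [△NVR]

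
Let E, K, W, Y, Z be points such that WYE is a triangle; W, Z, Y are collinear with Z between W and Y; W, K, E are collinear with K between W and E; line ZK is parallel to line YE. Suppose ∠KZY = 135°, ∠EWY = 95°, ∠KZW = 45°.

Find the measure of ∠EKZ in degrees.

∠EKZ = 140°

1. ∠KWZ = 95°  [Z on WY, K on WE]
2. ∠WKZ = 40°  [△WZK]
3. ∠EKZ = 140°  [linear pair at K on WE]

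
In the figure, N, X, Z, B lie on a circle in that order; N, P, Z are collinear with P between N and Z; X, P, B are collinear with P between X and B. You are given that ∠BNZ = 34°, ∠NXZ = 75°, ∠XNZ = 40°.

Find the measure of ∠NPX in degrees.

1. ∠BXZ = 34°  [same arc ZB]
2. ∠NZX = 65°  [△NXZ]
3. ∠XPZ = 81°  [△XPZ]
4. ∠NPX = 99°  [linear pair at P on NZ]

∠NPX = 99°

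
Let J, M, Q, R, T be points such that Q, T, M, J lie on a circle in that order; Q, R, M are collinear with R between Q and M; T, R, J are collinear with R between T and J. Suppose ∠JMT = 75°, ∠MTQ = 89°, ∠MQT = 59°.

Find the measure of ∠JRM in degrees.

∠JRM = 78°

1. ∠JQT = 105°  [cyclic QTMJ, opposite ∠Q+∠M]
2. ∠QMT = 32°  [△QTM]
3. ∠MJT = 59°  [same arc TM]
4. ∠QJT = 32°  [same arc QT]
5. ∠JTQ = 43°  [△QTJ]
6. ∠JMQ = 43°  [same arc QJ]
7. ∠JRM = 78°  [△MRJ]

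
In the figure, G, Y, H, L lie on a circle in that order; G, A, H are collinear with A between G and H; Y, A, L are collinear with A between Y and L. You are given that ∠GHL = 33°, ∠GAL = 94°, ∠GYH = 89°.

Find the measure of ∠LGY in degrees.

1. ∠GYL = 33°  [same arc GL]
2. ∠GLH = 91°  [cyclic GYHL, opposite ∠Y+∠L]
3. ∠HGL = 56°  [△GHL]
4. ∠GLY = 30°  [△GAL]
5. ∠LGY = 117°  [△GYL]

∠LGY = 117°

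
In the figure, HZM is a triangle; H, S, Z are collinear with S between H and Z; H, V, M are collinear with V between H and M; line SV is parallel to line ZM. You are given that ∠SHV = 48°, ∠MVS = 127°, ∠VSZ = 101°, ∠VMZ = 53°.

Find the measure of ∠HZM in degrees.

∠HZM = 79°

1. ∠MHZ = 48°  [S on HZ, V on HM]
2. ∠HMZ = 53°  [V on ray MH]
3. ∠HZM = 79°  [△HZM]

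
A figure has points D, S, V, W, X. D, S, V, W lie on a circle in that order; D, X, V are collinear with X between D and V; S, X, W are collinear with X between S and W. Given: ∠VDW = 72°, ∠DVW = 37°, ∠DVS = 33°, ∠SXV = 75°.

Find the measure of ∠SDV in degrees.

∠SDV = 38°

1. ∠DSW = 37°  [same arc DW]
2. ∠DXS = 105°  [linear pair at X on DV]
3. ∠SDV = 38°  [△DXS]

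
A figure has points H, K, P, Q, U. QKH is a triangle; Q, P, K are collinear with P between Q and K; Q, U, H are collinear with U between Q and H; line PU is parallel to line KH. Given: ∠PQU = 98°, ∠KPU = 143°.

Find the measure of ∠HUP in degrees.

∠HUP = 135°

1. ∠QPU = 37°  [linear pair at P on QK]
2. ∠PUQ = 45°  [△QPU]
3. ∠HUP = 135°  [linear pair at U on QH]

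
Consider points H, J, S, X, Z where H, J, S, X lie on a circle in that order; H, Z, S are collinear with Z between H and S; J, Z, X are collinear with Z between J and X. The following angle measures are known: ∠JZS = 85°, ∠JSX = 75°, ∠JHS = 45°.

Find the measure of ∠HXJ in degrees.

∠HXJ = 35°

1. ∠HZJ = 95°  [linear pair at Z on HS]
2. ∠JHX = 105°  [cyclic HJSX, opposite ∠H+∠S]
3. ∠HJX = 40°  [△HZJ]
4. ∠HXJ = 35°  [△HJX]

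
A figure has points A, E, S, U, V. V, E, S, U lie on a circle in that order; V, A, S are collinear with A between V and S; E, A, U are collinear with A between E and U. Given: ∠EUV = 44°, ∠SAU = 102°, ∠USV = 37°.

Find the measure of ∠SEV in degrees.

∠SEV = 95°

1. ∠ESV = 44°  [same arc VE]
2. ∠EAV = 102°  [vertical angles at A]
3. ∠UEV = 37°  [same arc VU]
4. ∠EVS = 41°  [△VAE]
5. ∠SEV = 95°  [△VES]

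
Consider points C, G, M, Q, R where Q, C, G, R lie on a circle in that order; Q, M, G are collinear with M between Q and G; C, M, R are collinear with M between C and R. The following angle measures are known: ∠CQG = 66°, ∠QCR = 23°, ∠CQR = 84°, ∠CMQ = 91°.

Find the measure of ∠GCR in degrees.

1. ∠CRG = 66°  [same arc CG]
2. ∠CGR = 96°  [cyclic QCGR, opposite ∠Q+∠G]
3. ∠GCR = 18°  [△CGR]

∠GCR = 18°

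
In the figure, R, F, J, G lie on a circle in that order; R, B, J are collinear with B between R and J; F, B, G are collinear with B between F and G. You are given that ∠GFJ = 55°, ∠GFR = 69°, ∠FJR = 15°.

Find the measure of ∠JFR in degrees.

∠JFR = 124°

1. ∠GRJ = 55°  [same arc JG]
2. ∠GJR = 69°  [same arc RG]
3. ∠JGR = 56°  [△RJG]
4. ∠JFR = 124°  [cyclic RFJG, opposite ∠F+∠G]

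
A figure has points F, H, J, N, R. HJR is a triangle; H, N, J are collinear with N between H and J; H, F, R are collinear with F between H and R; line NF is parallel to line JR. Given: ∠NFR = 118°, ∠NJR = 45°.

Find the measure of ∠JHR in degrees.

1. ∠HFN = 62°  [linear pair at F on HR]
2. ∠HJR = 45°  [N on ray JH]
3. ∠HRJ = 62°  [NF∥JR, corresponding at F]
4. ∠JHR = 73°  [△HJR]

∠JHR = 73°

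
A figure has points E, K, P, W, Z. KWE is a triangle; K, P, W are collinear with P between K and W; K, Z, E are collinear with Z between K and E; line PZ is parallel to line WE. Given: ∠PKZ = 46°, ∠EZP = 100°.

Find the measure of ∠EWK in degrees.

∠EWK = 54°

1. ∠KZP = 80°  [linear pair at Z on KE]
2. ∠KPZ = 54°  [△KPZ]
3. ∠EWK = 54°  [PZ∥WE, corresponding at P]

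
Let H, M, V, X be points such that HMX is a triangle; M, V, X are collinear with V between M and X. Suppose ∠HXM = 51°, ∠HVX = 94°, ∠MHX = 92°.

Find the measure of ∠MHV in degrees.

1. ∠HMX = 37°  [△HMX]
2. ∠HVM = 86°  [linear pair at V on MX]
3. ∠HMV = 37°  [V on ray MX]
4. ∠MHV = 57°  [△HMV]

∠MHV = 57°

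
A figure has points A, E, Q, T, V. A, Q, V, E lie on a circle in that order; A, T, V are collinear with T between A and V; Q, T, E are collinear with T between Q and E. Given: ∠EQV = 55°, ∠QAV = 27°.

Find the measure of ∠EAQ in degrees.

1. ∠QEV = 27°  [same arc QV]
2. ∠EVQ = 98°  [△QVE]
3. ∠EAQ = 82°  [cyclic AQVE, opposite ∠A+∠V]

∠EAQ = 82°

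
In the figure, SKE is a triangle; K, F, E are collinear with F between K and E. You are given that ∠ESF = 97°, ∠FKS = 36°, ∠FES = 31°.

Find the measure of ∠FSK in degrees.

1. ∠EFS = 52°  [△SFE]
2. ∠KFS = 128°  [linear pair at F on KE]
3. ∠FSK = 16°  [△SKF]

∠FSK = 16°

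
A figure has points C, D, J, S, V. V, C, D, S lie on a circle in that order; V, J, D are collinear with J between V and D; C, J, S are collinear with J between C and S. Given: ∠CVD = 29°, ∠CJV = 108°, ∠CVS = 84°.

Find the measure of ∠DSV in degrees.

1. ∠CSD = 29°  [same arc CD]
2. ∠SCV = 43°  [△VJC]
3. ∠DJS = 108°  [vertical angles at J]
4. ∠CSV = 53°  [△VCS]
5. ∠SDV = 43°  [△DJS]
6. ∠SJV = 72°  [linear pair at J on VD]
7. ∠DVS = 55°  [△VJS]
8. ∠DSV = 82°  [△VDS]

∠DSV = 82°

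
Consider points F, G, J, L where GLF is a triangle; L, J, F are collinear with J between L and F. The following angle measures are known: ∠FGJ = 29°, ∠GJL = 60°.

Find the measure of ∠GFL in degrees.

∠GFL = 31°

1. ∠FJG = 120°  [linear pair at J on LF]
2. ∠GFJ = 31°  [△GJF]
3. ∠GFL = 31°  [J on ray FL]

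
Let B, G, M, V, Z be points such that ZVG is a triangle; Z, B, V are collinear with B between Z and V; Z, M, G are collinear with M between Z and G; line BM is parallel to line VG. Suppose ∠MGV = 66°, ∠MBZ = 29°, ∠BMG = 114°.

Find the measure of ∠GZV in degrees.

1. ∠VGZ = 66°  [M on ray GZ]
2. ∠GVZ = 29°  [BM∥VG, corresponding at B]
3. ∠GZV = 85°  [△ZVG]

∠GZV = 85°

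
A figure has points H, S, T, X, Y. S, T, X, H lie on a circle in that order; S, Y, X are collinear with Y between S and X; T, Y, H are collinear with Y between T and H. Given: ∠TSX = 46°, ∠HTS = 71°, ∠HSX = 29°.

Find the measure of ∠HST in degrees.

1. ∠THX = 46°  [same arc TX]
2. ∠HTX = 29°  [same arc XH]
3. ∠HXT = 105°  [△TXH]
4. ∠HST = 75°  [cyclic STXH, opposite ∠S+∠X]

∠HST = 75°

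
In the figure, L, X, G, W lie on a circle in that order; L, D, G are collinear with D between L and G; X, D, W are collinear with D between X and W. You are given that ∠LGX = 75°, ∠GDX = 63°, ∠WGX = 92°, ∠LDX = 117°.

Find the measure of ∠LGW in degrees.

∠LGW = 17°

1. ∠GXW = 42°  [△XDG]
2. ∠GWX = 46°  [△XGW]
3. ∠GDW = 117°  [vertical angles at D]
4. ∠LGW = 17°  [△GDW]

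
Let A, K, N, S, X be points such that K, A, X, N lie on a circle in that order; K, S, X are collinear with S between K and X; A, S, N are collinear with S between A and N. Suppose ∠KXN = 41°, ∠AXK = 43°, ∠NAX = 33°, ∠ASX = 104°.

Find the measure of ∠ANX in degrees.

1. ∠KAN = 41°  [same arc KN]
2. ∠ASK = 76°  [linear pair at S on KX]
3. ∠AKX = 63°  [△KSA]
4. ∠ANX = 63°  [same arc AX]

∠ANX = 63°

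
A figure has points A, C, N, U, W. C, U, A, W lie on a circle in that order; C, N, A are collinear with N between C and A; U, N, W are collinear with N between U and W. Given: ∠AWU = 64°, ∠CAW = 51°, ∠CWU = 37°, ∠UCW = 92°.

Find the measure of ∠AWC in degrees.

∠AWC = 101°

1. ∠ACU = 64°  [same arc UA]
2. ∠CAU = 37°  [same arc CU]
3. ∠AUC = 79°  [△CUA]
4. ∠AWC = 101°  [cyclic CUAW, opposite ∠U+∠W]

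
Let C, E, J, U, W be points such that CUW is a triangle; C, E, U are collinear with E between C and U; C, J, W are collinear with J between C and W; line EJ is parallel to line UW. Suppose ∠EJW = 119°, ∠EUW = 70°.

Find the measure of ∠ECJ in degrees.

1. ∠CJE = 61°  [linear pair at J on CW]
2. ∠CUW = 70°  [E on ray UC]
3. ∠CWU = 61°  [EJ∥UW, corresponding at J]
4. ∠UCW = 49°  [△CUW]
5. ∠ECJ = 49°  [E on CU, J on CW]

∠ECJ = 49°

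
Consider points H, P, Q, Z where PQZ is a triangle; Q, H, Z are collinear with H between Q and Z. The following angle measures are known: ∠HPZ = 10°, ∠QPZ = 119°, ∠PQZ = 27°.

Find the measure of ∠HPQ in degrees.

1. ∠PZQ = 34°  [△PQZ]
2. ∠HQP = 27°  [H on ray QZ]
3. ∠HZP = 34°  [H on ray ZQ]
4. ∠PHZ = 136°  [△PHZ]
5. ∠PHQ = 44°  [linear pair at H on QZ]
6. ∠HPQ = 109°  [△PQH]

∠HPQ = 109°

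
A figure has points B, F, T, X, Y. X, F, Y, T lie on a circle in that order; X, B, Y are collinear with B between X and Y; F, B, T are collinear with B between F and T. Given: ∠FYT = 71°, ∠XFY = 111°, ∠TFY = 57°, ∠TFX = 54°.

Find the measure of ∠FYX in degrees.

1. ∠FXT = 109°  [cyclic XFYT, opposite ∠X+∠Y]
2. ∠FTX = 17°  [△XFT]
3. ∠FYX = 17°  [same arc XF]

∠FYX = 17°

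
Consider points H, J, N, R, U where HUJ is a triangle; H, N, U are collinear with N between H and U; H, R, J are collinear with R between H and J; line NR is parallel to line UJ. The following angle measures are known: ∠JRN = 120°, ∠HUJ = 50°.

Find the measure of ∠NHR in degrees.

1. ∠HRN = 60°  [linear pair at R on HJ]
2. ∠HNR = 50°  [NR∥UJ, corresponding at N]
3. ∠NHR = 70°  [△HNR]

∠NHR = 70°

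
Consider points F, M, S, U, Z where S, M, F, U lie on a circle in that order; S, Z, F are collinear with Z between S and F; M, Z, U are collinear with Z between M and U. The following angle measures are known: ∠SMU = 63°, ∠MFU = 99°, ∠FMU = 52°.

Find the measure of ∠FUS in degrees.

1. ∠SFU = 63°  [same arc SU]
2. ∠FSU = 52°  [same arc FU]
3. ∠FUS = 65°  [△SFU]

∠FUS = 65°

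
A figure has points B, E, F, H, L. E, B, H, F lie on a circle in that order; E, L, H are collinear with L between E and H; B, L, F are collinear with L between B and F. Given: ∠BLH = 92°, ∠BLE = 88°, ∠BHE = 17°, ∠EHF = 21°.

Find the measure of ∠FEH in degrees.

1. ∠ELF = 92°  [vertical angles at L]
2. ∠BFE = 17°  [same arc EB]
3. ∠FEH = 71°  [△ELF]

∠FEH = 71°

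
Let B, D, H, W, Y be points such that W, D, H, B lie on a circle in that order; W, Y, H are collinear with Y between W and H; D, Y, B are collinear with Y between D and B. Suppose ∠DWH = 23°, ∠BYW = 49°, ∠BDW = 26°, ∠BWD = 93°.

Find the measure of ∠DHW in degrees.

1. ∠DBH = 23°  [same arc DH]
2. ∠DYH = 49°  [vertical angles at Y]
3. ∠BHD = 87°  [cyclic WDHB, opposite ∠W+∠H]
4. ∠BDH = 70°  [△DHB]
5. ∠DHW = 61°  [△DYH]

∠DHW = 61°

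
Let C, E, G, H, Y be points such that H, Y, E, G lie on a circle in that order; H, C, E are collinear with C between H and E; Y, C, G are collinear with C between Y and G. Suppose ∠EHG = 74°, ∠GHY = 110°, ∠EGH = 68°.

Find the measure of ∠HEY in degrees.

1. ∠EYG = 74°  [same arc EG]
2. ∠GEY = 70°  [cyclic HYEG, opposite ∠H+∠E]
3. ∠EYH = 112°  [cyclic HYEG, opposite ∠Y+∠G]
4. ∠EGY = 36°  [△YEG]
5. ∠EHY = 36°  [same arc YE]
6. ∠HEY = 32°  [△HYE]

∠HEY = 32°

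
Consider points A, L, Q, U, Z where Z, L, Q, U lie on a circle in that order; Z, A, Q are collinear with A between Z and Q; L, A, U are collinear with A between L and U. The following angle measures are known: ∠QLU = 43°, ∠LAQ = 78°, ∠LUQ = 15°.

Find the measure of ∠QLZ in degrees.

1. ∠LQZ = 59°  [△LAQ]
2. ∠LZQ = 15°  [same arc LQ]
3. ∠QLZ = 106°  [△ZLQ]

∠QLZ = 106°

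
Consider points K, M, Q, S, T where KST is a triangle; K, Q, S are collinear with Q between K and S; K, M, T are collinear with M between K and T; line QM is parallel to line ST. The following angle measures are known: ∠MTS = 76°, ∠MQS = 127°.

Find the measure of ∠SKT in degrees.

∠SKT = 51°

1. ∠KTS = 76°  [M on ray TK]
2. ∠KQM = 53°  [linear pair at Q on KS]
3. ∠KMQ = 76°  [QM∥ST, corresponding at M]
4. ∠MKQ = 51°  [△KQM]
5. ∠SKT = 51°  [Q on KS, M on KT]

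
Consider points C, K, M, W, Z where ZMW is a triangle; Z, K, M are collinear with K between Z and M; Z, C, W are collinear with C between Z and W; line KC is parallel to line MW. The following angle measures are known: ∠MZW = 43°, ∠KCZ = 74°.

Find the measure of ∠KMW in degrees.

∠KMW = 63°

1. ∠CZK = 43°  [K on ZM, C on ZW]
2. ∠CKZ = 63°  [△ZKC]
3. ∠CKM = 117°  [linear pair at K on ZM]
4. ∠KMW = 63°  [KC∥MW, co-interior at M–K]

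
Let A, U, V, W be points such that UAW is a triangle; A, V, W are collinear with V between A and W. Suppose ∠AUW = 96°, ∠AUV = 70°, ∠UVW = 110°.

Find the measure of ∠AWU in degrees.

∠AWU = 44°

1. ∠AVU = 70°  [linear pair at V on AW]
2. ∠UAV = 40°  [△UAV]
3. ∠UAW = 40°  [V on ray AW]
4. ∠AWU = 44°  [△UAW]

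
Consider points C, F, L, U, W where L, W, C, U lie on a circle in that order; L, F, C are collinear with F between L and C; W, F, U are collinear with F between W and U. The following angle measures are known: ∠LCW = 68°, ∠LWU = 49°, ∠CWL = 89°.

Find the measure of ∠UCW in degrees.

1. ∠LUW = 68°  [same arc LW]
2. ∠ULW = 63°  [△LWU]
3. ∠UCW = 117°  [cyclic LWCU, opposite ∠L+∠C]

∠UCW = 117°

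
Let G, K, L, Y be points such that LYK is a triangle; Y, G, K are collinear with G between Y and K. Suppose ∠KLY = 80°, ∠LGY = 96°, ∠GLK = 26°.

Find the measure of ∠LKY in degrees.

∠LKY = 70°

1. ∠KGL = 84°  [linear pair at G on YK]
2. ∠GKL = 70°  [△LGK]
3. ∠LKY = 70°  [G on ray KY]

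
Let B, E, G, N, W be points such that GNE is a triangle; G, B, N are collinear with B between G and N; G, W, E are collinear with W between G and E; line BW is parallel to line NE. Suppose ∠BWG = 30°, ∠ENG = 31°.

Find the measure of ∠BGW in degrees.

1. ∠GEN = 30°  [BW∥NE, corresponding at W]
2. ∠EGN = 119°  [△GNE]
3. ∠BGW = 119°  [B on GN, W on GE]

∠BGW = 119°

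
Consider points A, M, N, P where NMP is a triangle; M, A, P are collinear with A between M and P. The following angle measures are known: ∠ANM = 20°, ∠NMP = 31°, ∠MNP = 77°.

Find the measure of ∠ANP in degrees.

1. ∠MPN = 72°  [△NMP]
2. ∠AMN = 31°  [A on ray MP]
3. ∠APN = 72°  [A on ray PM]
4. ∠MAN = 129°  [△NMA]
5. ∠NAP = 51°  [linear pair at A on MP]
6. ∠ANP = 57°  [△NAP]

∠ANP = 57°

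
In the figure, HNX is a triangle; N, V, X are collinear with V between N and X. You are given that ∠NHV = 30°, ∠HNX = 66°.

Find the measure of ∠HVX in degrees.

1. ∠HNV = 66°  [V on ray NX]
2. ∠HVN = 84°  [△HNV]
3. ∠HVX = 96°  [linear pair at V on NX]

∠HVX = 96°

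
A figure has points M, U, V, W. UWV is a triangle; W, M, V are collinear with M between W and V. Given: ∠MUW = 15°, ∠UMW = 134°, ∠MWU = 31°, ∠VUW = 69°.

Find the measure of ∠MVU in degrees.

∠MVU = 80°

1. ∠UWV = 31°  [M on ray WV]
2. ∠UVW = 80°  [△UWV]
3. ∠MVU = 80°  [M on ray VW]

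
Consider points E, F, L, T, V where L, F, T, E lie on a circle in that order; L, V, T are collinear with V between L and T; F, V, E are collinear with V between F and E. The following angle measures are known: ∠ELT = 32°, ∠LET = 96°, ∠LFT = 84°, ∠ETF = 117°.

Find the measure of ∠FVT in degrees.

1. ∠EFT = 32°  [same arc TE]
2. ∠ETL = 52°  [△LTE]
3. ∠FET = 31°  [△FTE]
4. ∠EFL = 52°  [same arc LE]
5. ∠FLT = 31°  [same arc FT]
6. ∠FVL = 97°  [△LVF]
7. ∠FVT = 83°  [linear pair at V on LT]

∠FVT = 83°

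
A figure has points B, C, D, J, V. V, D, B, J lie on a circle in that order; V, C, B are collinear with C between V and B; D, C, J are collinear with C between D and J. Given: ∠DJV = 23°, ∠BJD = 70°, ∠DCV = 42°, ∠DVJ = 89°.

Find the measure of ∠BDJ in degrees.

∠BDJ = 19°

1. ∠DBV = 23°  [same arc VD]
2. ∠BCD = 138°  [linear pair at C on VB]
3. ∠BDJ = 19°  [△DCB]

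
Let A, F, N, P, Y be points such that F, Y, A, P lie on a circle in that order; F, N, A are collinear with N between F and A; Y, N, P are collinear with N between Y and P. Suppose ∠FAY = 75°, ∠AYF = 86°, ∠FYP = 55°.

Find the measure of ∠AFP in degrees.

1. ∠APF = 94°  [cyclic FYAP, opposite ∠Y+∠P]
2. ∠FAP = 55°  [same arc FP]
3. ∠AFP = 31°  [△FAP]

∠AFP = 31°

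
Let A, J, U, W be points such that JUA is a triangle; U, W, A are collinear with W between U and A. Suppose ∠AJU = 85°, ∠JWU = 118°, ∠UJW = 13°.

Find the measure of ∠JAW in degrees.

∠JAW = 46°

1. ∠JUW = 49°  [△JUW]
2. ∠AUJ = 49°  [W on ray UA]
3. ∠JAU = 46°  [△JUA]
4. ∠JAW = 46°  [W on ray AU]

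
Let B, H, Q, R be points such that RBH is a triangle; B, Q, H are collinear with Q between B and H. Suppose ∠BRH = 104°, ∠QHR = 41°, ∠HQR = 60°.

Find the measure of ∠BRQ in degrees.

1. ∠BHR = 41°  [Q on ray HB]
2. ∠BQR = 120°  [linear pair at Q on BH]
3. ∠HBR = 35°  [△RBH]
4. ∠QBR = 35°  [Q on ray BH]
5. ∠BRQ = 25°  [△RBQ]

∠BRQ = 25°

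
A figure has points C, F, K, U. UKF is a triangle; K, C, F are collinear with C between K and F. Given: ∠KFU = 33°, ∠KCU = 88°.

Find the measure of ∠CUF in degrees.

1. ∠CFU = 33°  [C on ray FK]
2. ∠FCU = 92°  [linear pair at C on KF]
3. ∠CUF = 55°  [△UCF]

∠CUF = 55°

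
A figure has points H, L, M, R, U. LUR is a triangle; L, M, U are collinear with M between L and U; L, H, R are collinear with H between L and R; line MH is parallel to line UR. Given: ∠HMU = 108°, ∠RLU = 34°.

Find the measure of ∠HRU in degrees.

1. ∠HML = 72°  [linear pair at M on LU]
2. ∠HLM = 34°  [M on LU, H on LR]
3. ∠LHM = 74°  [△LMH]
4. ∠MHR = 106°  [linear pair at H on LR]
5. ∠HRU = 74°  [MH∥UR, co-interior at R–H]

∠HRU = 74°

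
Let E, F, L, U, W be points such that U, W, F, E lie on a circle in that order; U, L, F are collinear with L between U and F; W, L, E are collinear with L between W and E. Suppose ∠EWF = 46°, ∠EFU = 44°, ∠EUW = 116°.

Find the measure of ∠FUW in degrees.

∠FUW = 70°

1. ∠EUF = 46°  [same arc FE]
2. ∠EWU = 44°  [same arc UE]
3. ∠FEU = 90°  [△UFE]
4. ∠UEW = 20°  [△UWE]
5. ∠FWU = 90°  [cyclic UWFE, opposite ∠W+∠E]
6. ∠UFW = 20°  [same arc UW]
7. ∠FUW = 70°  [△UWF]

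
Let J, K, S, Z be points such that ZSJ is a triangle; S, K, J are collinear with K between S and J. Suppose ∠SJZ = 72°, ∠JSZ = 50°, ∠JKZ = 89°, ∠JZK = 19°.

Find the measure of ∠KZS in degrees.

1. ∠KSZ = 50°  [K on ray SJ]
2. ∠SKZ = 91°  [linear pair at K on SJ]
3. ∠KZS = 39°  [△ZSK]

∠KZS = 39°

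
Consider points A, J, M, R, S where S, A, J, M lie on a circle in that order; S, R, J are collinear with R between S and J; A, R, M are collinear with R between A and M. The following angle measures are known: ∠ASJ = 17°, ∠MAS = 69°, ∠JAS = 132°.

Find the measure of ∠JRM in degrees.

1. ∠AMJ = 17°  [same arc AJ]
2. ∠MJS = 69°  [same arc SM]
3. ∠JRM = 94°  [△JRM]

∠JRM = 94°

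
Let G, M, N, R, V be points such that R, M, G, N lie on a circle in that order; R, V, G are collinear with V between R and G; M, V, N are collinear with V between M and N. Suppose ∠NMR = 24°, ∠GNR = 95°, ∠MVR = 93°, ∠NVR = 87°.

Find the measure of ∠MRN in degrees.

∠MRN = 124°

1. ∠NGR = 24°  [same arc RN]
2. ∠GRN = 61°  [△RGN]
3. ∠MNR = 32°  [△RVN]
4. ∠MRN = 124°  [△RMN]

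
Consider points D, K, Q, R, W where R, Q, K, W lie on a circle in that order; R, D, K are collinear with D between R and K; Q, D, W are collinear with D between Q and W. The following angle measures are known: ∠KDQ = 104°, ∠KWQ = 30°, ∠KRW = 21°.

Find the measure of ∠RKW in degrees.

1. ∠RDW = 104°  [vertical angles at D]
2. ∠KDW = 76°  [linear pair at D on RK]
3. ∠RKW = 74°  [△KDW]

∠RKW = 74°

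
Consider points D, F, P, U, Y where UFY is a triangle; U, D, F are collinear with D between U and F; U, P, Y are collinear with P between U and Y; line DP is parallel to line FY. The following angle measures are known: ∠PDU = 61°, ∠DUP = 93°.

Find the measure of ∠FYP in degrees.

1. ∠DPU = 26°  [△UDP]
2. ∠DPY = 154°  [linear pair at P on UY]
3. ∠FYP = 26°  [DP∥FY, co-interior at Y–P]

∠FYP = 26°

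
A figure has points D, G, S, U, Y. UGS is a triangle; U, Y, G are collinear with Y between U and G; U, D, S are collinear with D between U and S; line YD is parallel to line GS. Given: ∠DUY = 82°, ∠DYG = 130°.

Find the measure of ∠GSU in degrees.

1. ∠DYU = 50°  [linear pair at Y on UG]
2. ∠UDY = 48°  [△UYD]
3. ∠GSU = 48°  [YD∥GS, corresponding at D]

∠GSU = 48°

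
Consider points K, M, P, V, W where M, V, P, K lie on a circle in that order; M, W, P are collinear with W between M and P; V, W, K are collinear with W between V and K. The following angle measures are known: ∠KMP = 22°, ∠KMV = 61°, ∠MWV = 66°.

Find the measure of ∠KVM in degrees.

∠KVM = 75°

1. ∠KVP = 22°  [same arc PK]
2. ∠KPV = 119°  [cyclic MVPK, opposite ∠M+∠P]
3. ∠KWP = 66°  [vertical angles at W]
4. ∠PKV = 39°  [△VPK]
5. ∠KPM = 75°  [△PWK]
6. ∠KVM = 75°  [same arc MK]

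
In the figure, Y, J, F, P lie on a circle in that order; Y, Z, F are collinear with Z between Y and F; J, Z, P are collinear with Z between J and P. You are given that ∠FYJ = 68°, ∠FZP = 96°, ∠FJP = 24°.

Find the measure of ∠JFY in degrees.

1. ∠JZY = 96°  [vertical angles at Z]
2. ∠FZJ = 84°  [linear pair at Z on YF]
3. ∠JFY = 72°  [△JZF]

∠JFY = 72°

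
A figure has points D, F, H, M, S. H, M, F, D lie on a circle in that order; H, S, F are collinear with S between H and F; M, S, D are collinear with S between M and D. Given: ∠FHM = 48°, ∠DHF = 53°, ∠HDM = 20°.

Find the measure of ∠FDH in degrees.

∠FDH = 68°

1. ∠HFM = 20°  [same arc HM]
2. ∠FMH = 112°  [△HMF]
3. ∠FDH = 68°  [cyclic HMFD, opposite ∠M+∠D]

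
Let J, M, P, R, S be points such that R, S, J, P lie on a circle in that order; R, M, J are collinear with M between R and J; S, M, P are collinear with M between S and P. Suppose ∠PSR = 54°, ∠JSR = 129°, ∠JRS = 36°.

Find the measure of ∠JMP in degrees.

1. ∠PJR = 54°  [same arc RP]
2. ∠JPS = 36°  [same arc SJ]
3. ∠JMP = 90°  [△JMP]

∠JMP = 90°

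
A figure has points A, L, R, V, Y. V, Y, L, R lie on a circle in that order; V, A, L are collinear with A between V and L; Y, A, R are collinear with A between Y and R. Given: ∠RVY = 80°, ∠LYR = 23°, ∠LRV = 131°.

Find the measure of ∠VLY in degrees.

∠VLY = 74°

1. ∠RLY = 100°  [cyclic VYLR, opposite ∠V+∠L]
2. ∠LRY = 57°  [△YLR]
3. ∠LYV = 49°  [cyclic VYLR, opposite ∠Y+∠R]
4. ∠LVY = 57°  [same arc YL]
5. ∠VLY = 74°  [△VYL]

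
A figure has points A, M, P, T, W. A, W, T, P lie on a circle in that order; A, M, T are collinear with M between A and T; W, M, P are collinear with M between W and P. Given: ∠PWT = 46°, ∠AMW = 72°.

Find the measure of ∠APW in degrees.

∠APW = 26°

1. ∠PAT = 46°  [same arc TP]
2. ∠PMT = 72°  [vertical angles at M]
3. ∠AMP = 108°  [linear pair at M on AT]
4. ∠APW = 26°  [△AMP]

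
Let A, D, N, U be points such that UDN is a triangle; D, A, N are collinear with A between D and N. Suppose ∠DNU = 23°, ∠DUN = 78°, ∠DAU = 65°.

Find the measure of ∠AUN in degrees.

∠AUN = 42°

1. ∠ANU = 23°  [A on ray ND]
2. ∠NAU = 115°  [linear pair at A on DN]
3. ∠AUN = 42°  [△UAN]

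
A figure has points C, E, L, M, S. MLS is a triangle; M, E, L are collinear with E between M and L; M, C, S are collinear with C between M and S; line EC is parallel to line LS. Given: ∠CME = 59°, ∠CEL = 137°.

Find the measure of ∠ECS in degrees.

∠ECS = 102°

1. ∠CEM = 43°  [linear pair at E on ML]
2. ∠ECM = 78°  [△MEC]
3. ∠ECS = 102°  [linear pair at C on MS]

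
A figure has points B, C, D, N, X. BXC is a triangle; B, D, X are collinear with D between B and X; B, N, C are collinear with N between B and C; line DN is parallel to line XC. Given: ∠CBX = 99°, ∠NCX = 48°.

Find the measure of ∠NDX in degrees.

1. ∠BCX = 48°  [N on ray CB]
2. ∠BXC = 33°  [△BXC]
3. ∠BDN = 33°  [DN∥XC, corresponding at D]
4. ∠NDX = 147°  [linear pair at D on BX]

∠NDX = 147°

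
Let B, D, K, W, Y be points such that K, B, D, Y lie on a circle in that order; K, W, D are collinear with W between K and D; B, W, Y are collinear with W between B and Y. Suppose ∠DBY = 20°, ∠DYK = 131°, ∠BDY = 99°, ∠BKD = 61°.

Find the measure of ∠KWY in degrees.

1. ∠DKY = 20°  [same arc DY]
2. ∠BYD = 61°  [△BDY]
3. ∠KDY = 29°  [△KDY]
4. ∠DWY = 90°  [△DWY]
5. ∠KWY = 90°  [linear pair at W on KD]

∠KWY = 90°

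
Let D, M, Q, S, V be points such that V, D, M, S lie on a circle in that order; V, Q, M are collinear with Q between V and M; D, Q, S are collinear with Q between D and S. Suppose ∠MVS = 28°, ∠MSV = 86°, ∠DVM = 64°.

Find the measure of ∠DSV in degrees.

∠DSV = 22°

1. ∠MDV = 94°  [cyclic VDMS, opposite ∠D+∠S]
2. ∠DMV = 22°  [△VDM]
3. ∠DSV = 22°  [same arc VD]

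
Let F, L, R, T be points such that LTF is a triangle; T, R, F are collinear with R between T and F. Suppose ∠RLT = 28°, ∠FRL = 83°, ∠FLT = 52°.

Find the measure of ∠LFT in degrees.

1. ∠LRT = 97°  [linear pair at R on TF]
2. ∠LTR = 55°  [△LTR]
3. ∠FTL = 55°  [R on ray TF]
4. ∠LFT = 73°  [△LTF]

∠LFT = 73°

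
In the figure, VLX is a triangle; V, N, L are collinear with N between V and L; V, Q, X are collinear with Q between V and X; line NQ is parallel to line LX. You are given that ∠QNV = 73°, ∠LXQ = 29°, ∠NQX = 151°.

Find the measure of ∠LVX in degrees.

∠LVX = 78°

1. ∠VLX = 73°  [NQ∥LX, corresponding at N]
2. ∠LXV = 29°  [Q on ray XV]
3. ∠LVX = 78°  [△VLX]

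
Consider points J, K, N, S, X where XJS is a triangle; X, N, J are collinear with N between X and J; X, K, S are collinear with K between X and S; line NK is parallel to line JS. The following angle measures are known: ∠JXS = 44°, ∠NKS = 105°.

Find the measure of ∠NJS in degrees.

1. ∠KXN = 44°  [N on XJ, K on XS]
2. ∠NKX = 75°  [linear pair at K on XS]
3. ∠KNX = 61°  [△XNK]
4. ∠JNK = 119°  [linear pair at N on XJ]
5. ∠NJS = 61°  [NK∥JS, co-interior at J–N]

∠NJS = 61°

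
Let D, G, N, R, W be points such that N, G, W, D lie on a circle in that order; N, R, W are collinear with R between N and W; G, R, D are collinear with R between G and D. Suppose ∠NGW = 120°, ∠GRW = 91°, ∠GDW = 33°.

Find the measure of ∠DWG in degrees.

∠DWG = 85°

1. ∠GNW = 33°  [same arc GW]
2. ∠GWN = 27°  [△NGW]
3. ∠DGW = 62°  [△GRW]
4. ∠DWG = 85°  [△GWD]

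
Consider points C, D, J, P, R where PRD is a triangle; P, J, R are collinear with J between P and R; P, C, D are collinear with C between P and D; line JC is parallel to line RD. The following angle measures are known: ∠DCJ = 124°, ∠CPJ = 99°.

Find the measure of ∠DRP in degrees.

1. ∠JCP = 56°  [linear pair at C on PD]
2. ∠CJP = 25°  [△PJC]
3. ∠DRP = 25°  [JC∥RD, corresponding at J]

∠DRP = 25°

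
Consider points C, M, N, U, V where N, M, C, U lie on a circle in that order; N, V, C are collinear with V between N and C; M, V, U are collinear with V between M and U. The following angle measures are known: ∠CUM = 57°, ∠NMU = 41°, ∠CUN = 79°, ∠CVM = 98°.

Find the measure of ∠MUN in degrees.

1. ∠NCU = 41°  [same arc NU]
2. ∠CNU = 60°  [△NCU]
3. ∠NVU = 98°  [vertical angles at V]
4. ∠MUN = 22°  [△NVU]

∠MUN = 22°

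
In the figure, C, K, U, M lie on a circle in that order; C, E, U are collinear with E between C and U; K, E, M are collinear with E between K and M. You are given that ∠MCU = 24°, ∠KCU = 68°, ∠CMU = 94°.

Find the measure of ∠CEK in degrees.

1. ∠CUM = 62°  [△CUM]
2. ∠CKM = 62°  [same arc CM]
3. ∠CEK = 50°  [△CEK]

∠CEK = 50°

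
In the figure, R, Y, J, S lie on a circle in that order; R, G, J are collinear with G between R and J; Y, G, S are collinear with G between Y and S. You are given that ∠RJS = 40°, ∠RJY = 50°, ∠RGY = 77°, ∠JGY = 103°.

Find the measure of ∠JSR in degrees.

∠JSR = 113°

1. ∠RSY = 50°  [same arc RY]
2. ∠RGS = 103°  [vertical angles at G]
3. ∠JRS = 27°  [△RGS]
4. ∠JSR = 113°  [△RJS]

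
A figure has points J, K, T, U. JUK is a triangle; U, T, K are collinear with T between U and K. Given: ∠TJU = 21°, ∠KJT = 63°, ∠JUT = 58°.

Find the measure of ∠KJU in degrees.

∠KJU = 84°

1. ∠JTU = 101°  [△JUT]
2. ∠JUK = 58°  [T on ray UK]
3. ∠JTK = 79°  [linear pair at T on UK]
4. ∠JKT = 38°  [△JTK]
5. ∠JKU = 38°  [T on ray KU]
6. ∠KJU = 84°  [△JUK]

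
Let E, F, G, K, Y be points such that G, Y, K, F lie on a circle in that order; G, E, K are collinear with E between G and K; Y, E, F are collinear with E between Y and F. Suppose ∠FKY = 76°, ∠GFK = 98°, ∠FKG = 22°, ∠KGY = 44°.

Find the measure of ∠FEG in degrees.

1. ∠FGY = 104°  [cyclic GYKF, opposite ∠G+∠K]
2. ∠FGK = 60°  [△GKF]
3. ∠FYG = 22°  [same arc GF]
4. ∠GFY = 54°  [△GYF]
5. ∠FEG = 66°  [△GEF]

∠FEG = 66°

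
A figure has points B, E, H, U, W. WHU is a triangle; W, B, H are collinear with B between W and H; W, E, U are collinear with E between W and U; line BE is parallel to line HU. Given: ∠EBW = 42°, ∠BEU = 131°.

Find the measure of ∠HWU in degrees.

∠HWU = 89°

1. ∠BEW = 49°  [linear pair at E on WU]
2. ∠BWE = 89°  [△WBE]
3. ∠HWU = 89°  [B on WH, E on WU]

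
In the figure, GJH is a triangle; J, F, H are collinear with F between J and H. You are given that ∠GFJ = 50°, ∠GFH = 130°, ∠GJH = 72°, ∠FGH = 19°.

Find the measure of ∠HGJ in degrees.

∠HGJ = 77°

1. ∠FHG = 31°  [△GFH]
2. ∠GHJ = 31°  [F on ray HJ]
3. ∠HGJ = 77°  [△GJH]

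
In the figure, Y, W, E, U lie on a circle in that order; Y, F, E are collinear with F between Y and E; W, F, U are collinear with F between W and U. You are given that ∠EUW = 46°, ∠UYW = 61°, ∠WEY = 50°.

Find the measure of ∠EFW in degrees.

1. ∠UEW = 119°  [cyclic YWEU, opposite ∠Y+∠E]
2. ∠EWU = 15°  [△WEU]
3. ∠EFW = 115°  [△WFE]

∠EFW = 115°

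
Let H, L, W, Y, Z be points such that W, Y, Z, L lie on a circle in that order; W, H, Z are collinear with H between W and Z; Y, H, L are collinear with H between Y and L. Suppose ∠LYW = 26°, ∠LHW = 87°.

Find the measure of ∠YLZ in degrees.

∠YLZ = 61°

1. ∠LZW = 26°  [same arc WL]
2. ∠LHZ = 93°  [linear pair at H on WZ]
3. ∠YLZ = 61°  [△ZHL]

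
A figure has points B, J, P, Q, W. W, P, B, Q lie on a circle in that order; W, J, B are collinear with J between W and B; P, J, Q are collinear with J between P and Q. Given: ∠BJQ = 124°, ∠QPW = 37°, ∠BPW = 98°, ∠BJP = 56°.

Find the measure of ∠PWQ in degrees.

∠PWQ = 80°

1. ∠PJW = 124°  [vertical angles at J]
2. ∠BWP = 19°  [△WJP]
3. ∠PBW = 63°  [△WPB]
4. ∠PQW = 63°  [same arc WP]
5. ∠PWQ = 80°  [△WPQ]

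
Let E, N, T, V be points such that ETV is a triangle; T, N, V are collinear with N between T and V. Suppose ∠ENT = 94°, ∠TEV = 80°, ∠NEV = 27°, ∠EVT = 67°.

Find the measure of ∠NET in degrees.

1. ∠ETV = 33°  [△ETV]
2. ∠ETN = 33°  [N on ray TV]
3. ∠NET = 53°  [△ETN]

∠NET = 53°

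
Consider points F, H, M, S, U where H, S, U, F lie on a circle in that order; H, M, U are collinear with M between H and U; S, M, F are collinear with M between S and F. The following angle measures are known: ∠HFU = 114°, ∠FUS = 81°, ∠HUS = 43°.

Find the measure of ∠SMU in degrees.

∠SMU = 109°

1. ∠HSU = 66°  [cyclic HSUF, opposite ∠S+∠F]
2. ∠FHS = 99°  [cyclic HSUF, opposite ∠H+∠U]
3. ∠HFS = 43°  [same arc HS]
4. ∠SHU = 71°  [△HSU]
5. ∠FSH = 38°  [△HSF]
6. ∠HMS = 71°  [△HMS]
7. ∠SMU = 109°  [linear pair at M on HU]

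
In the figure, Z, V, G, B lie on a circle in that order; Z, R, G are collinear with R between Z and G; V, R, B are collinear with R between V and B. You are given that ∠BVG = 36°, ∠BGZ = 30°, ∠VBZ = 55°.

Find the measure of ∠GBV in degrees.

∠GBV = 59°

1. ∠BZG = 36°  [same arc GB]
2. ∠GBZ = 114°  [△ZGB]
3. ∠VGZ = 55°  [same arc ZV]
4. ∠GVZ = 66°  [cyclic ZVGB, opposite ∠V+∠B]
5. ∠GZV = 59°  [△ZVG]
6. ∠GBV = 59°  [same arc VG]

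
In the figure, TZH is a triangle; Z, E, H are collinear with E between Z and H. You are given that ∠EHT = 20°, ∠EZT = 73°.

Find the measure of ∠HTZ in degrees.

1. ∠THZ = 20°  [E on ray HZ]
2. ∠HZT = 73°  [E on ray ZH]
3. ∠HTZ = 87°  [△TZH]

∠HTZ = 87°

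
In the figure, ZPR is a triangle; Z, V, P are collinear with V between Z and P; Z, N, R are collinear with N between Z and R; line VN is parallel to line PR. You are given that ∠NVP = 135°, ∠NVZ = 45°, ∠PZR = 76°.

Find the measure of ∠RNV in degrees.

∠RNV = 121°

1. ∠RPZ = 45°  [VN∥PR, corresponding at V]
2. ∠PRZ = 59°  [△ZPR]
3. ∠VNZ = 59°  [VN∥PR, corresponding at N]
4. ∠RNV = 121°  [linear pair at N on ZR]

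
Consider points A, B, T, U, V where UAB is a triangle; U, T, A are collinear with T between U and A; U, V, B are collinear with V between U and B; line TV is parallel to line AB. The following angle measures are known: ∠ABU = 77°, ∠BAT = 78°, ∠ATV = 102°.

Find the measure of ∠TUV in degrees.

1. ∠TVU = 77°  [TV∥AB, corresponding at V]
2. ∠UTV = 78°  [linear pair at T on UA]
3. ∠TUV = 25°  [△UTV]

∠TUV = 25°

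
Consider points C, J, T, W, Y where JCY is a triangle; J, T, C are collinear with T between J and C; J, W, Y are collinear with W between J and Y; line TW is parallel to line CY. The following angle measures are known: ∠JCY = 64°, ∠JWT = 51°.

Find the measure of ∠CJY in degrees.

1. ∠JTW = 64°  [TW∥CY, corresponding at T]
2. ∠TJW = 65°  [△JTW]
3. ∠CJY = 65°  [T on JC, W on JY]

∠CJY = 65°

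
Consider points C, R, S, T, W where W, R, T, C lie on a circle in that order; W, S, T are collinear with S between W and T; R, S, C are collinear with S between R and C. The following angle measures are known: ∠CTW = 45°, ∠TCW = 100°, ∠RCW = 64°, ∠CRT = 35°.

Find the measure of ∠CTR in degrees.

1. ∠CRW = 45°  [same arc WC]
2. ∠CWR = 71°  [△WRC]
3. ∠CTR = 109°  [cyclic WRTC, opposite ∠W+∠T]

∠CTR = 109°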